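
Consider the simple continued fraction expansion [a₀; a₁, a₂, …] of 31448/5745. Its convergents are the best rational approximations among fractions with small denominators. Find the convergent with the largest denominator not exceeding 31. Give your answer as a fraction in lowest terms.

List convergents until the denominator exceeds the bound:
a_0 = 5: 5/1  (≤ bound)
a_1 = 2: 11/2  (≤ bound)
a_2 = 9: 104/19  (≤ bound)
a_3 = 9: 947/173  (> 31, stop)

104/19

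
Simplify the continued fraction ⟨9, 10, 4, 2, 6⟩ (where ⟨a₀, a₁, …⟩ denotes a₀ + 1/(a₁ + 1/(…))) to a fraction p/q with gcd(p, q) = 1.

Start with 6.
2 + 1/(6/1) = 2 + 1/6 = 13/6
4 + 1/(13/6) = 4 + 6/13 = 58/13
10 + 1/(58/13) = 10 + 13/58 = 593/58
9 + 1/(593/58) = 9 + 58/593 = 5395/593

5395/593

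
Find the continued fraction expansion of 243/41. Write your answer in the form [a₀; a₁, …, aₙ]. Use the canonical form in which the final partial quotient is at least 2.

[5; 1, 12, 1, 2]

⌊243/41⌋ = 5, remainder 38
⌊41/38⌋ = 1, remainder 3
⌊38/3⌋ = 12, remainder 2
⌊3/2⌋ = 1, remainder 1
⌊2/1⌋ = 2, remainder 0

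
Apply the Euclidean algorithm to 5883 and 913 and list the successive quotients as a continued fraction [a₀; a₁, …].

5883 = 6·913 + 405, so a_0 = 6
913 = 2·405 + 103, so a_1 = 2
405 = 3·103 + 96, so a_2 = 3
103 = 1·96 + 7, so a_3 = 1
96 = 13·7 + 5, so a_4 = 13
7 = 1·5 + 2, so a_5 = 1
5 = 2·2 + 1, so a_6 = 2
2 = 2·1 + 0, so a_7 = 2

[6; 2, 3, 1, 13, 1, 2, 2]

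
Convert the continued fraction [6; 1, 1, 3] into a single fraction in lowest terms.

Start with 3.
1 + 1/(3/1) = 1 + 1/3 = 4/3
1 + 1/(4/3) = 1 + 3/4 = 7/4
6 + 1/(7/4) = 6 + 4/7 = 46/7

46/7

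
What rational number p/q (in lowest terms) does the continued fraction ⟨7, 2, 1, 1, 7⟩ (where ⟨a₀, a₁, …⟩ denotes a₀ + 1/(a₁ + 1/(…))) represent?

a_0 = 7: 7/1
a_1 = 2: 15/2
a_2 = 1: 22/3
a_3 = 1: 37/5
a_4 = 7: 281/38

281/38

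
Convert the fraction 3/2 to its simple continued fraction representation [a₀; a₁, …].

[1; 2]

⌊3/2⌋ = 1, remainder 1
⌊2/1⌋ = 2, remainder 0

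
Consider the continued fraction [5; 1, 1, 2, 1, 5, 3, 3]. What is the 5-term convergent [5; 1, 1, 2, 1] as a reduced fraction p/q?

Start with 1.
2 + 1/(1/1) = 2 + 1/1 = 3/1
1 + 1/(3/1) = 1 + 1/3 = 4/3
1 + 1/(4/3) = 1 + 3/4 = 7/4
5 + 1/(7/4) = 5 + 4/7 = 39/7

39/7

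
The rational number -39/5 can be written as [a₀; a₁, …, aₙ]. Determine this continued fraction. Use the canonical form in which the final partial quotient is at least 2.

Apply division with remainder until the remainder is 0:
-39 ÷ 5 → quotient -8, remainder 1
5 ÷ 1 → quotient 5, remainder 0

[-8; 5]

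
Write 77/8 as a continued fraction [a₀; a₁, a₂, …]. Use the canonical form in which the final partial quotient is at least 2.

Apply division with remainder until the remainder is 0:
77 = 9·8 + 5, so a_0 = 9
8 = 1·5 + 3, so a_1 = 1
5 = 1·3 + 2, so a_2 = 1
3 = 1·2 + 1, so a_3 = 1
2 = 2·1 + 0, so a_4 = 2

[9; 1, 1, 1, 2]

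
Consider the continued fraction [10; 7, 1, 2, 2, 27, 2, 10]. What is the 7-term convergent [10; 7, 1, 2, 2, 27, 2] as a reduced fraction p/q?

Build up convergents one term at a time:
a_0 = 10: 10/1
a_1 = 7: 71/7
a_2 = 1: 81/8
a_3 = 2: 233/23
a_4 = 2: 547/54
a_5 = 27: 15002/1481
a_6 = 2: 30551/3016

30551/3016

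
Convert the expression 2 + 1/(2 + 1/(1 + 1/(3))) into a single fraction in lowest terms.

26/11

Start with 3.
1 + 1/(3/1) = 1 + 1/3 = 4/3
2 + 1/(4/3) = 2 + 3/4 = 11/4
2 + 1/(11/4) = 2 + 4/11 = 26/11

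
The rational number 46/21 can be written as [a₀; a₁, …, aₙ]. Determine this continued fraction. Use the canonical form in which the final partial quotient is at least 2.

[2; 5, 4]

Run the Euclidean algorithm, recording each quotient:
⌊46/21⌋ = 2, remainder 4
⌊21/4⌋ = 5, remainder 1
⌊4/1⌋ = 4, remainder 0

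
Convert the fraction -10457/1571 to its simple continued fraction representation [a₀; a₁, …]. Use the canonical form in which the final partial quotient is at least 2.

⌊-10457/1571⌋ = -7, remainder 540
⌊1571/540⌋ = 2, remainder 491
⌊540/491⌋ = 1, remainder 49
⌊491/49⌋ = 10, remainder 1
⌊49/1⌋ = 49, remainder 0

[-7; 2, 1, 10, 49]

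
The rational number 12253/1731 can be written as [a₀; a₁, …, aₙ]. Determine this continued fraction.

[7; 12, 1, 2, 1, 2, 12]

Apply division with remainder until the remainder is 0:
12253 = 7·1731 + 136, so a_0 = 7
1731 = 12·136 + 99, so a_1 = 12
136 = 1·99 + 37, so a_2 = 1
99 = 2·37 + 25, so a_3 = 2
37 = 1·25 + 12, so a_4 = 1
25 = 2·12 + 1, so a_5 = 2
12 = 12·1 + 0, so a_6 = 12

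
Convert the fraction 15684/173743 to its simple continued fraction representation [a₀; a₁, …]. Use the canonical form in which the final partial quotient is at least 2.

15684 = 0·173743 + 15684, so a_0 = 0
173743 = 11·15684 + 1219, so a_1 = 11
15684 = 12·1219 + 1056, so a_2 = 12
1219 = 1·1056 + 163, so a_3 = 1
1056 = 6·163 + 78, so a_4 = 6
163 = 2·78 + 7, so a_5 = 2
78 = 11·7 + 1, so a_6 = 11
7 = 7·1 + 0, so a_7 = 7

[0; 11, 12, 1, 6, 2, 11, 7]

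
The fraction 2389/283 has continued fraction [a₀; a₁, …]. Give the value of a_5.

1

Repeatedly divide and take the remainder:
⌊2389/283⌋ = 8, remainder 125
⌊283/125⌋ = 2, remainder 33
⌊125/33⌋ = 3, remainder 26
⌊33/26⌋ = 1, remainder 7
⌊26/7⌋ = 3, remainder 5
⌊7/5⌋ = 1, remainder 2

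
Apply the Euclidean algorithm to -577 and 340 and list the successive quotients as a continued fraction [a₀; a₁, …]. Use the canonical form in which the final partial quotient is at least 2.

[-2; 3, 3, 3, 10]

Apply division with remainder until the remainder is 0:
⌊-577/340⌋ = -2, remainder 103
⌊340/103⌋ = 3, remainder 31
⌊103/31⌋ = 3, remainder 10
⌊31/10⌋ = 3, remainder 1
⌊10/1⌋ = 10, remainder 0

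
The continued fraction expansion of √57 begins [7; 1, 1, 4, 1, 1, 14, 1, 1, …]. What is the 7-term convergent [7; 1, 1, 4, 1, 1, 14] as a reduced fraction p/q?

a_0 = 7: 7/1
a_1 = 1: 8/1
a_2 = 1: 15/2
a_3 = 4: 68/9
a_4 = 1: 83/11
a_5 = 1: 151/20
a_6 = 14: 2197/291

2197/291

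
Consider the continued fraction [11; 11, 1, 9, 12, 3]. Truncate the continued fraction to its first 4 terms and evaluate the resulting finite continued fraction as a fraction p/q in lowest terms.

1319/119

Build up convergents one term at a time:
a_0 = 11: 11/1
a_1 = 11: 122/11
a_2 = 1: 133/12
a_3 = 9: 1319/119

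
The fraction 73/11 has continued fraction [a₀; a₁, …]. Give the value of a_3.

73 = 6·11 + 7, so a_0 = 6
11 = 1·7 + 4, so a_1 = 1
7 = 1·4 + 3, so a_2 = 1
4 = 1·3 + 1, so a_3 = 1

1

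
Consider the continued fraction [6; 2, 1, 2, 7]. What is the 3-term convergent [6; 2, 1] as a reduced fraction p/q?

19/3

Collapse the nested fraction from the inside out:
Start with 1.
2 + 1/(1/1) = 2 + 1/1 = 3/1
6 + 1/(3/1) = 6 + 1/3 = 19/3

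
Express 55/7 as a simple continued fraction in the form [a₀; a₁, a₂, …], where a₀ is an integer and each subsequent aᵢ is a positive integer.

[7; 1, 6]

55 = 7·7 + 6, so a_0 = 7
7 = 1·6 + 1, so a_1 = 1
6 = 6·1 + 0, so a_2 = 6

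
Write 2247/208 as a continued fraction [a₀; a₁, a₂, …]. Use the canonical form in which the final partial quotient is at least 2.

[10; 1, 4, 13, 1, 2]

Apply division with remainder until the remainder is 0:
2247 = 10·208 + 167, so a_0 = 10
208 = 1·167 + 41, so a_1 = 1
167 = 4·41 + 3, so a_2 = 4
41 = 13·3 + 2, so a_3 = 13
3 = 1·2 + 1, so a_4 = 1
2 = 2·1 + 0, so a_5 = 2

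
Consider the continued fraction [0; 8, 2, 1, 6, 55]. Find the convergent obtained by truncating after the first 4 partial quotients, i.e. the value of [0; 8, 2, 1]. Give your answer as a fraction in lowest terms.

3/25

a_0 = 0: 0/1
a_1 = 8: 1/8
a_2 = 2: 2/17
a_3 = 1: 3/25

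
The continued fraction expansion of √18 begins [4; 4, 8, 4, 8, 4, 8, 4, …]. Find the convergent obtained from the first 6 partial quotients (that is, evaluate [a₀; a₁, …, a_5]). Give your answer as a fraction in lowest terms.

19601/4620

a_0 = 4: 4/1
a_1 = 4: 17/4
a_2 = 8: 140/33
a_3 = 4: 577/136
a_4 = 8: 4756/1121
a_5 = 4: 19601/4620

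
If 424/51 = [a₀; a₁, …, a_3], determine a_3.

3

424 ÷ 51 → quotient 8, remainder 16
51 ÷ 16 → quotient 3, remainder 3
16 ÷ 3 → quotient 5, remainder 1
3 ÷ 1 → quotient 3, remainder 0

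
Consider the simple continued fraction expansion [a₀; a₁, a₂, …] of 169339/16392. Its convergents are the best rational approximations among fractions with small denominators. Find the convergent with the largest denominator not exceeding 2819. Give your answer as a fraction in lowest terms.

8781/850

a_0 = 10: 10/1  (≤ bound)
a_1 = 3: 31/3  (≤ bound)
a_2 = 40: 1250/121  (≤ bound)
a_3 = 7: 8781/850  (≤ bound)
a_4 = 9: 80279/7771  (> 2819, stop)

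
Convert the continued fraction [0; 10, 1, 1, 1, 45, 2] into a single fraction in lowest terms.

277/2954

Start with 2.
45 + 1/(2/1) = 45 + 1/2 = 91/2
1 + 1/(91/2) = 1 + 2/91 = 93/91
1 + 1/(93/91) = 1 + 91/93 = 184/93
1 + 1/(184/93) = 1 + 93/184 = 277/184
10 + 1/(277/184) = 10 + 184/277 = 2954/277
0 + 1/(2954/277) = 0 + 277/2954 = 277/2954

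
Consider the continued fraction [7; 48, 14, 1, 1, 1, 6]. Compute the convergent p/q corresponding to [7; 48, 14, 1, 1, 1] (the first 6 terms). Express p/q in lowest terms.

Start with 1.
1 + 1/(1/1) = 1 + 1/1 = 2/1
1 + 1/(2/1) = 1 + 1/2 = 3/2
14 + 1/(3/2) = 14 + 2/3 = 44/3
48 + 1/(44/3) = 48 + 3/44 = 2115/44
7 + 1/(2115/44) = 7 + 44/2115 = 14849/2115

14849/2115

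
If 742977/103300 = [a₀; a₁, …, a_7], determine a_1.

5

742977 ÷ 103300 → quotient 7, remainder 19877
103300 ÷ 19877 → quotient 5, remainder 3915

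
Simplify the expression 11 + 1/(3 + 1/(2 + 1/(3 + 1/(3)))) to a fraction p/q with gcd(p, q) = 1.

892/79

Work from the innermost term outward:
Start with 3.
3 + 1/(3/1) = 3 + 1/3 = 10/3
2 + 1/(10/3) = 2 + 3/10 = 23/10
3 + 1/(23/10) = 3 + 10/23 = 79/23
11 + 1/(79/23) = 11 + 23/79 = 892/79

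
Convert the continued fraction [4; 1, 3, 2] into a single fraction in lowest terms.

Start with 2.
3 + 1/(2/1) = 3 + 1/2 = 7/2
1 + 1/(7/2) = 1 + 2/7 = 9/7
4 + 1/(9/7) = 4 + 7/9 = 43/9

43/9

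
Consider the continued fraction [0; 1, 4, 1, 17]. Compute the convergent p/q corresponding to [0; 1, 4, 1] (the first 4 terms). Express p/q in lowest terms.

Collapse the nested fraction from the inside out:
Start with 1.
4 + 1/(1/1) = 4 + 1/1 = 5/1
1 + 1/(5/1) = 1 + 1/5 = 6/5
0 + 1/(6/5) = 0 + 5/6 = 5/6

5/6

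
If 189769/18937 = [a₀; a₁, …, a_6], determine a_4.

Apply division with remainder until the remainder is 0:
189769 ÷ 18937 → quotient 10, remainder 399
18937 ÷ 399 → quotient 47, remainder 184
399 ÷ 184 → quotient 2, remainder 31
184 ÷ 31 → quotient 5, remainder 29
31 ÷ 29 → quotient 1, remainder 2

1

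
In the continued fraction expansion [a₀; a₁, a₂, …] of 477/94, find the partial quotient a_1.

13

477 = 5·94 + 7, so a_0 = 5
94 = 13·7 + 3, so a_1 = 13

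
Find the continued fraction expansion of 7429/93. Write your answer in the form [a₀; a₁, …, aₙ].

[79; 1, 7, 2, 5]

7429 ÷ 93 → quotient 79, remainder 82
93 ÷ 82 → quotient 1, remainder 11
82 ÷ 11 → quotient 7, remainder 5
11 ÷ 5 → quotient 2, remainder 1
5 ÷ 1 → quotient 5, remainder 0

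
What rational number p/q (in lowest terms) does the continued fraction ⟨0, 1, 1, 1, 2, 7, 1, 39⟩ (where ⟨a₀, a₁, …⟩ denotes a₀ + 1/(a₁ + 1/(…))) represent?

1675/2672

Start with 39.
1 + 1/(39/1) = 1 + 1/39 = 40/39
7 + 1/(40/39) = 7 + 39/40 = 319/40
2 + 1/(319/40) = 2 + 40/319 = 678/319
1 + 1/(678/319) = 1 + 319/678 = 997/678
1 + 1/(997/678) = 1 + 678/997 = 1675/997
1 + 1/(1675/997) = 1 + 997/1675 = 2672/1675
0 + 1/(2672/1675) = 0 + 1675/2672 = 1675/2672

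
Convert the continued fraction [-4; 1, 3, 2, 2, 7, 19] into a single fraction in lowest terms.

-10065/3119

a_0 = -4: -4/1
a_1 = 1: -3/1
a_2 = 3: -13/4
a_3 = 2: -29/9
a_4 = 2: -71/22
a_5 = 7: -526/163
a_6 = 19: -10065/3119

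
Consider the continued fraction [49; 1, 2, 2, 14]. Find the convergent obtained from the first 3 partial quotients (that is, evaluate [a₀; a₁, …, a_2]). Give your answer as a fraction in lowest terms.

Work from the innermost term outward:
Start with 2.
1 + 1/(2/1) = 1 + 1/2 = 3/2
49 + 1/(3/2) = 49 + 2/3 = 149/3

149/3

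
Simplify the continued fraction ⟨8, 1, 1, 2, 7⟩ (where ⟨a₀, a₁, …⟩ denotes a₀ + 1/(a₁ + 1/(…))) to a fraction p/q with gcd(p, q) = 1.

a_0 = 8: 8/1
a_1 = 1: 9/1
a_2 = 1: 17/2
a_3 = 2: 43/5
a_4 = 7: 318/37

318/37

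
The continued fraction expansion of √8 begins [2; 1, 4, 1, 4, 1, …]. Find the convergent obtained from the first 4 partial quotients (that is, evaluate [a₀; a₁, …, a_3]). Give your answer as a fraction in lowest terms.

Use the convergent recurrence hₖ = aₖ·hₖ₋₁ + hₖ₋₂ (and likewise for the denominators kₖ):
a_0 = 2: 2/1
a_1 = 1: 3/1
a_2 = 4: 14/5
a_3 = 1: 17/6

17/6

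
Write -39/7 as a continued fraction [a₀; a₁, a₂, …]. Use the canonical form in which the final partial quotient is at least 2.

-39 = -6·7 + 3, so a_0 = -6
7 = 2·3 + 1, so a_1 = 2
3 = 3·1 + 0, so a_2 = 3

[-6; 2, 3]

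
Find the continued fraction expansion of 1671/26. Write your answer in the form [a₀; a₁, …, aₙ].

[64; 3, 1, 2, 2]

Apply division with remainder until the remainder is 0:
⌊1671/26⌋ = 64, remainder 7
⌊26/7⌋ = 3, remainder 5
⌊7/5⌋ = 1, remainder 2
⌊5/2⌋ = 2, remainder 1
⌊2/1⌋ = 2, remainder 0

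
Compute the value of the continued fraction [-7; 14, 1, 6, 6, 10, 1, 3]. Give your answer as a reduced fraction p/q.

-193374/27893

Start with 3.
1 + 1/(3/1) = 1 + 1/3 = 4/3
10 + 1/(4/3) = 10 + 3/4 = 43/4
6 + 1/(43/4) = 6 + 4/43 = 262/43
6 + 1/(262/43) = 6 + 43/262 = 1615/262
1 + 1/(1615/262) = 1 + 262/1615 = 1877/1615
14 + 1/(1877/1615) = 14 + 1615/1877 = 27893/1877
-7 + 1/(27893/1877) = -7 + 1877/27893 = -193374/27893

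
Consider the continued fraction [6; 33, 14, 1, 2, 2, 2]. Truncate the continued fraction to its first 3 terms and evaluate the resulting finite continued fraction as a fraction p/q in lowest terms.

2792/463

Build up convergents one term at a time:
a_0 = 6: 6/1
a_1 = 33: 199/33
a_2 = 14: 2792/463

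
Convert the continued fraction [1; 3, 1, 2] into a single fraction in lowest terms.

Compute successive convergents:
a_0 = 1: 1/1
a_1 = 3: 4/3
a_2 = 1: 5/4
a_3 = 2: 14/11

14/11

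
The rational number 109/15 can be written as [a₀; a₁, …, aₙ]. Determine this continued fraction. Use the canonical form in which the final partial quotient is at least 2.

109 = 7·15 + 4, so a_0 = 7
15 = 3·4 + 3, so a_1 = 3
4 = 1·3 + 1, so a_2 = 1
3 = 3·1 + 0, so a_3 = 3

[7; 3, 1, 3]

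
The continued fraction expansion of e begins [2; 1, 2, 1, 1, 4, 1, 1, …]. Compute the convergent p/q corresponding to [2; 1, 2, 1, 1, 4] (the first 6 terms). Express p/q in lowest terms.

Start with 4.
1 + 1/(4/1) = 1 + 1/4 = 5/4
1 + 1/(5/4) = 1 + 4/5 = 9/5
2 + 1/(9/5) = 2 + 5/9 = 23/9
1 + 1/(23/9) = 1 + 9/23 = 32/23
2 + 1/(32/23) = 2 + 23/32 = 87/32

87/32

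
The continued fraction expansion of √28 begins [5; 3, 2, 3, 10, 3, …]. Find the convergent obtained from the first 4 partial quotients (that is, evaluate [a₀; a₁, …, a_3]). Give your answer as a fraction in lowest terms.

Compute successive convergents:
a_0 = 5: 5/1
a_1 = 3: 16/3
a_2 = 2: 37/7
a_3 = 3: 127/24

127/24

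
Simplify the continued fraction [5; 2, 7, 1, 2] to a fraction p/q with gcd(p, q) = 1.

268/49

a_0 = 5: 5/1
a_1 = 2: 11/2
a_2 = 7: 82/15
a_3 = 1: 93/17
a_4 = 2: 268/49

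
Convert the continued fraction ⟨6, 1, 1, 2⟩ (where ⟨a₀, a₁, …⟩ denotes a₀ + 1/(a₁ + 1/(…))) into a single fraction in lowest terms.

a_0 = 6: 6/1
a_1 = 1: 7/1
a_2 = 1: 13/2
a_3 = 2: 33/5

33/5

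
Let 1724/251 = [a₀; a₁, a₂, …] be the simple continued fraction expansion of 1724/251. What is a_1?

1724 = 6·251 + 218, so a_0 = 6
251 = 1·218 + 33, so a_1 = 1

1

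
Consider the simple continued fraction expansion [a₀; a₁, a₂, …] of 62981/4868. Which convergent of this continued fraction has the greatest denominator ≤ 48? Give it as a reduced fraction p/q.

207/16

List convergents until the denominator exceeds the bound:
a_0 = 12: 12/1  (≤ bound)
a_1 = 1: 13/1  (≤ bound)
a_2 = 15: 207/16  (≤ bound)
a_3 = 15: 3118/241  (> 48, stop)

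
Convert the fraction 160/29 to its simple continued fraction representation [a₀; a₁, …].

Run the Euclidean algorithm, recording each quotient:
160 = 5·29 + 15, so a_0 = 5
29 = 1·15 + 14, so a_1 = 1
15 = 1·14 + 1, so a_2 = 1
14 = 14·1 + 0, so a_3 = 14

[5; 1, 1, 14]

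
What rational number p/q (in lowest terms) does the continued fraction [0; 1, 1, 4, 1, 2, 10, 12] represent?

2129/3883

Build up convergents one term at a time:
a_0 = 0: 0/1
a_1 = 1: 1/1
a_2 = 1: 1/2
a_3 = 4: 5/9
a_4 = 1: 6/11
a_5 = 2: 17/31
a_6 = 10: 176/321
a_7 = 12: 2129/3883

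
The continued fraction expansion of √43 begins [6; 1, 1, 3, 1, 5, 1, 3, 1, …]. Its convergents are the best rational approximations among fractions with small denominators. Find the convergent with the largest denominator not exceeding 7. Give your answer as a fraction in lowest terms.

a_0 = 6: 6/1  (≤ bound)
a_1 = 1: 7/1  (≤ bound)
a_2 = 1: 13/2  (≤ bound)
a_3 = 3: 46/7  (≤ bound)
a_4 = 1: 59/9  (> 7, stop)

46/7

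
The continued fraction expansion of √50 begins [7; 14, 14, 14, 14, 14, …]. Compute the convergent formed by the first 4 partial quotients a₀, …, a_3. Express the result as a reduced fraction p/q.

19601/2772

a_0 = 7: 7/1
a_1 = 14: 99/14
a_2 = 14: 1393/197
a_3 = 14: 19601/2772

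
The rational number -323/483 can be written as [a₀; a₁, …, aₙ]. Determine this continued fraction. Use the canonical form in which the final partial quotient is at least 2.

Repeatedly divide and take the remainder:
-323 = -1·483 + 160, so a_0 = -1
483 = 3·160 + 3, so a_1 = 3
160 = 53·3 + 1, so a_2 = 53
3 = 3·1 + 0, so a_3 = 3

[-1; 3, 53, 3]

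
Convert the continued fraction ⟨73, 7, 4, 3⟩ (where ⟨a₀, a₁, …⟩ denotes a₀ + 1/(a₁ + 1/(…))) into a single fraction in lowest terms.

6875/94

Build up convergents one term at a time:
a_0 = 73: 73/1
a_1 = 7: 512/7
a_2 = 4: 2121/29
a_3 = 3: 6875/94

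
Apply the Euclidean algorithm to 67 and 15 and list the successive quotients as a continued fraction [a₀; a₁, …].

[4; 2, 7]

Run the Euclidean algorithm, recording each quotient:
67 = 4·15 + 7, so a_0 = 4
15 = 2·7 + 1, so a_1 = 2
7 = 7·1 + 0, so a_2 = 7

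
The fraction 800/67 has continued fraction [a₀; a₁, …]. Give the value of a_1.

Run the Euclidean algorithm, recording each quotient:
800 ÷ 67 → quotient 11, remainder 63
67 ÷ 63 → quotient 1, remainder 4

1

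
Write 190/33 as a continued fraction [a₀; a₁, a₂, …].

[5; 1, 3, 8]

190 = 5·33 + 25, so a_0 = 5
33 = 1·25 + 8, so a_1 = 1
25 = 3·8 + 1, so a_2 = 3
8 = 8·1 + 0, so a_3 = 8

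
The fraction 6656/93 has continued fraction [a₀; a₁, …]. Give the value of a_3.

3

6656 ÷ 93 → quotient 71, remainder 53
93 ÷ 53 → quotient 1, remainder 40
53 ÷ 40 → quotient 1, remainder 13
40 ÷ 13 → quotient 3, remainder 1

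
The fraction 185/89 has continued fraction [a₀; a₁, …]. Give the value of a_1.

Apply division with remainder until the remainder is 0:
⌊185/89⌋ = 2, remainder 7
⌊89/7⌋ = 12, remainder 5

12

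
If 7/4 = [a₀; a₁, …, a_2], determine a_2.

3

7 = 1·4 + 3, so a_0 = 1
4 = 1·3 + 1, so a_1 = 1
3 = 3·1 + 0, so a_2 = 3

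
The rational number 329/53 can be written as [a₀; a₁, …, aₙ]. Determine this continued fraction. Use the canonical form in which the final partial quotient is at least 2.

[6; 4, 1, 4, 2]

329 = 6·53 + 11, so a_0 = 6
53 = 4·11 + 9, so a_1 = 4
11 = 1·9 + 2, so a_2 = 1
9 = 4·2 + 1, so a_3 = 4
2 = 2·1 + 0, so a_4 = 2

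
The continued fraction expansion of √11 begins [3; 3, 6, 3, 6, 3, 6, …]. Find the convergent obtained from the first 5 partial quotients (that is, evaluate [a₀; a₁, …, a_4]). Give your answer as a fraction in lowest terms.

a_0 = 3: 3/1
a_1 = 3: 10/3
a_2 = 6: 63/19
a_3 = 3: 199/60
a_4 = 6: 1257/379

1257/379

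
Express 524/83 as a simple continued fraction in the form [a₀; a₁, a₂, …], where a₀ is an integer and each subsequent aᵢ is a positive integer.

Repeatedly divide and take the remainder:
524 = 6·83 + 26, so a_0 = 6
83 = 3·26 + 5, so a_1 = 3
26 = 5·5 + 1, so a_2 = 5
5 = 5·1 + 0, so a_3 = 5

[6; 3, 5, 5]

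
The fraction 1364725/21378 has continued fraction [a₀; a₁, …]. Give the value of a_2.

5

Run the Euclidean algorithm, recording each quotient:
1364725 = 63·21378 + 17911, so a_0 = 63
21378 = 1·17911 + 3467, so a_1 = 1
17911 = 5·3467 + 576, so a_2 = 5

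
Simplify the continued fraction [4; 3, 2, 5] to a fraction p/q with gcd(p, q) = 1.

Start with 5.
2 + 1/(5/1) = 2 + 1/5 = 11/5
3 + 1/(11/5) = 3 + 5/11 = 38/11
4 + 1/(38/11) = 4 + 11/38 = 163/38

163/38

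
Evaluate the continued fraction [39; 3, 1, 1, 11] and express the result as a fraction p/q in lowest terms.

3182/81

a_0 = 39: 39/1
a_1 = 3: 118/3
a_2 = 1: 157/4
a_3 = 1: 275/7
a_4 = 11: 3182/81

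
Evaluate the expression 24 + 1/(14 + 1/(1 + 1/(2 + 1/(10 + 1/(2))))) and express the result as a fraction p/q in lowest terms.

22961/954

Collapse the nested fraction from the inside out:
Start with 2.
10 + 1/(2/1) = 10 + 1/2 = 21/2
2 + 1/(21/2) = 2 + 2/21 = 44/21
1 + 1/(44/21) = 1 + 21/44 = 65/44
14 + 1/(65/44) = 14 + 44/65 = 954/65
24 + 1/(954/65) = 24 + 65/954 = 22961/954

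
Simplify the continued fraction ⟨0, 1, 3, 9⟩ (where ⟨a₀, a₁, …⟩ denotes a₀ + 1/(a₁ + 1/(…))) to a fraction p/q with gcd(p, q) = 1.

a_0 = 0: 0/1
a_1 = 1: 1/1
a_2 = 3: 3/4
a_3 = 9: 28/37

28/37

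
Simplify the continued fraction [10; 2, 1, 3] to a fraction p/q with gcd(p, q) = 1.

Build up convergents one term at a time:
a_0 = 10: 10/1
a_1 = 2: 21/2
a_2 = 1: 31/3
a_3 = 3: 114/11

114/11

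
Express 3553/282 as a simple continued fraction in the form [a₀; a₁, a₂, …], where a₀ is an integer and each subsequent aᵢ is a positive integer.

[12; 1, 1, 2, 56]

⌊3553/282⌋ = 12, remainder 169
⌊282/169⌋ = 1, remainder 113
⌊169/113⌋ = 1, remainder 56
⌊113/56⌋ = 2, remainder 1
⌊56/1⌋ = 56, remainder 0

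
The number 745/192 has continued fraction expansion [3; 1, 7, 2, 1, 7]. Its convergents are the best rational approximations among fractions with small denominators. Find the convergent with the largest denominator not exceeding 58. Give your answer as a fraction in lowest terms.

97/25

a_0 = 3: 3/1  (≤ bound)
a_1 = 1: 4/1  (≤ bound)
a_2 = 7: 31/8  (≤ bound)
a_3 = 2: 66/17  (≤ bound)
a_4 = 1: 97/25  (≤ bound)
a_5 = 7: 745/192  (> 58, stop)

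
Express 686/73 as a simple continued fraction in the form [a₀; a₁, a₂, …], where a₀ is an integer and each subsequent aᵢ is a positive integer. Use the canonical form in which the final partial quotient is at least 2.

⌊686/73⌋ = 9, remainder 29
⌊73/29⌋ = 2, remainder 15
⌊29/15⌋ = 1, remainder 14
⌊15/14⌋ = 1, remainder 1
⌊14/1⌋ = 14, remainder 0

[9; 2, 1, 1, 14]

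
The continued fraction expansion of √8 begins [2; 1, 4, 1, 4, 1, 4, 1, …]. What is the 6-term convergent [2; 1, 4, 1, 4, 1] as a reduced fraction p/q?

99/35

Start with 1.
4 + 1/(1/1) = 4 + 1/1 = 5/1
1 + 1/(5/1) = 1 + 1/5 = 6/5
4 + 1/(6/5) = 4 + 5/6 = 29/6
1 + 1/(29/6) = 1 + 6/29 = 35/29
2 + 1/(35/29) = 2 + 29/35 = 99/35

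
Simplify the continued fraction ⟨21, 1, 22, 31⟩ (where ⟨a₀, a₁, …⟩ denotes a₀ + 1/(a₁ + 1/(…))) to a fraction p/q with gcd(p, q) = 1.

15677/714

Collapse the nested fraction from the inside out:
Start with 31.
22 + 1/(31/1) = 22 + 1/31 = 683/31
1 + 1/(683/31) = 1 + 31/683 = 714/683
21 + 1/(714/683) = 21 + 683/714 = 15677/714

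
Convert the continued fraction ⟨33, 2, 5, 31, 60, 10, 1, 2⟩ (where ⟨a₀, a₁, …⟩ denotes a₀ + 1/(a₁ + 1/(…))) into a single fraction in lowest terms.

22078201/659941

Start with 2.
1 + 1/(2/1) = 1 + 1/2 = 3/2
10 + 1/(3/2) = 10 + 2/3 = 32/3
60 + 1/(32/3) = 60 + 3/32 = 1923/32
31 + 1/(1923/32) = 31 + 32/1923 = 59645/1923
5 + 1/(59645/1923) = 5 + 1923/59645 = 300148/59645
2 + 1/(300148/59645) = 2 + 59645/300148 = 659941/300148
33 + 1/(659941/300148) = 33 + 300148/659941 = 22078201/659941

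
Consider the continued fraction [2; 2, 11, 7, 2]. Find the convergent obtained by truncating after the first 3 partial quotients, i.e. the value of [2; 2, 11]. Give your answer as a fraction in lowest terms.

Starting at the tail and folding back:
Start with 11.
2 + 1/(11/1) = 2 + 1/11 = 23/11
2 + 1/(23/11) = 2 + 11/23 = 57/23

57/23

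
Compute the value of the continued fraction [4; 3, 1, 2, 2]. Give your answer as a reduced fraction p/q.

Start with 2.
2 + 1/(2/1) = 2 + 1/2 = 5/2
1 + 1/(5/2) = 1 + 2/5 = 7/5
3 + 1/(7/5) = 3 + 5/7 = 26/7
4 + 1/(26/7) = 4 + 7/26 = 111/26

111/26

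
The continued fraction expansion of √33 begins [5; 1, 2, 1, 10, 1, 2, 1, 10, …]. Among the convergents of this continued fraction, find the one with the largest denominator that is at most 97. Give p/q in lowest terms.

270/47

List convergents until the denominator exceeds the bound:
a_0 = 5: 5/1  (≤ bound)
a_1 = 1: 6/1  (≤ bound)
a_2 = 2: 17/3  (≤ bound)
a_3 = 1: 23/4  (≤ bound)
a_4 = 10: 247/43  (≤ bound)
a_5 = 1: 270/47  (≤ bound)
a_6 = 2: 787/137  (> 97, stop)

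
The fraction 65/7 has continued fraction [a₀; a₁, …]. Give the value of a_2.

2

65 ÷ 7 → quotient 9, remainder 2
7 ÷ 2 → quotient 3, remainder 1
2 ÷ 1 → quotient 2, remainder 0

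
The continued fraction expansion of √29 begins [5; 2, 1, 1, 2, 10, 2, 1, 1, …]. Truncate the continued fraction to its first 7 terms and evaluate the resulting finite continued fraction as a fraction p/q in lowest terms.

1524/283

Use the convergent recurrence hₖ = aₖ·hₖ₋₁ + hₖ₋₂ (and likewise for the denominators kₖ):
a_0 = 5: 5/1
a_1 = 2: 11/2
a_2 = 1: 16/3
a_3 = 1: 27/5
a_4 = 2: 70/13
a_5 = 10: 727/135
a_6 = 2: 1524/283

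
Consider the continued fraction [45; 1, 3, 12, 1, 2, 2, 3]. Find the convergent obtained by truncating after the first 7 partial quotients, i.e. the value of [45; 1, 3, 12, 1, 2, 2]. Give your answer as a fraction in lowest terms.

Start with 2.
2 + 1/(2/1) = 2 + 1/2 = 5/2
1 + 1/(5/2) = 1 + 2/5 = 7/5
12 + 1/(7/5) = 12 + 5/7 = 89/7
3 + 1/(89/7) = 3 + 7/89 = 274/89
1 + 1/(274/89) = 1 + 89/274 = 363/274
45 + 1/(363/274) = 45 + 274/363 = 16609/363

16609/363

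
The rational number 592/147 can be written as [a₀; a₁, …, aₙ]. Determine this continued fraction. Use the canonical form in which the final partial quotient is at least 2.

[4; 36, 1, 3]

Run the Euclidean algorithm, recording each quotient:
592 ÷ 147 → quotient 4, remainder 4
147 ÷ 4 → quotient 36, remainder 3
4 ÷ 3 → quotient 1, remainder 1
3 ÷ 1 → quotient 3, remainder 0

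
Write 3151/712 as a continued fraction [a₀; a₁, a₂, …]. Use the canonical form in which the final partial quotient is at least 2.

Run the Euclidean algorithm, recording each quotient:
⌊3151/712⌋ = 4, remainder 303
⌊712/303⌋ = 2, remainder 106
⌊303/106⌋ = 2, remainder 91
⌊106/91⌋ = 1, remainder 15
⌊91/15⌋ = 6, remainder 1
⌊15/1⌋ = 15, remainder 0

[4; 2, 2, 1, 6, 15]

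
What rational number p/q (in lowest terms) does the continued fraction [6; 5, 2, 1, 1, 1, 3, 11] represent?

10881/1759

Collapse the nested fraction from the inside out:
Start with 11.
3 + 1/(11/1) = 3 + 1/11 = 34/11
1 + 1/(34/11) = 1 + 11/34 = 45/34
1 + 1/(45/34) = 1 + 34/45 = 79/45
1 + 1/(79/45) = 1 + 45/79 = 124/79
2 + 1/(124/79) = 2 + 79/124 = 327/124
5 + 1/(327/124) = 5 + 124/327 = 1759/327
6 + 1/(1759/327) = 6 + 327/1759 = 10881/1759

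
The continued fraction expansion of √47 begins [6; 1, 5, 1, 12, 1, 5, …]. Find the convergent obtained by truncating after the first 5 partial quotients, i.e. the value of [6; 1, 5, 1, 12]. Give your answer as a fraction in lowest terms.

a_0 = 6: 6/1
a_1 = 1: 7/1
a_2 = 5: 41/6
a_3 = 1: 48/7
a_4 = 12: 617/90

617/90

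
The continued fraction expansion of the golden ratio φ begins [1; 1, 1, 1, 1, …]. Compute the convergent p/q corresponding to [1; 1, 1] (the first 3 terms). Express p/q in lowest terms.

a_0 = 1: 1/1
a_1 = 1: 2/1
a_2 = 1: 3/2

3/2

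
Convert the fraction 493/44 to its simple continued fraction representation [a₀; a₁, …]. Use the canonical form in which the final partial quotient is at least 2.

[11; 4, 1, 8]

493 ÷ 44 → quotient 11, remainder 9
44 ÷ 9 → quotient 4, remainder 8
9 ÷ 8 → quotient 1, remainder 1
8 ÷ 1 → quotient 8, remainder 0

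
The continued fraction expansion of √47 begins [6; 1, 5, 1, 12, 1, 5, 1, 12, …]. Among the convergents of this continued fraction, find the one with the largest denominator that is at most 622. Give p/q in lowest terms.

3942/575

List convergents until the denominator exceeds the bound:
a_0 = 6: 6/1  (≤ bound)
a_1 = 1: 7/1  (≤ bound)
a_2 = 5: 41/6  (≤ bound)
a_3 = 1: 48/7  (≤ bound)
a_4 = 12: 617/90  (≤ bound)
a_5 = 1: 665/97  (≤ bound)
a_6 = 5: 3942/575  (≤ bound)
a_7 = 1: 4607/672  (> 622, stop)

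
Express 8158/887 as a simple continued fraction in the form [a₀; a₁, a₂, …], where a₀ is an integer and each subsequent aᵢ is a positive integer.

[9; 5, 14, 1, 1, 2, 2]

Run the Euclidean algorithm, recording each quotient:
8158 = 9·887 + 175, so a_0 = 9
887 = 5·175 + 12, so a_1 = 5
175 = 14·12 + 7, so a_2 = 14
12 = 1·7 + 5, so a_3 = 1
7 = 1·5 + 2, so a_4 = 1
5 = 2·2 + 1, so a_5 = 2
2 = 2·1 + 0, so a_6 = 2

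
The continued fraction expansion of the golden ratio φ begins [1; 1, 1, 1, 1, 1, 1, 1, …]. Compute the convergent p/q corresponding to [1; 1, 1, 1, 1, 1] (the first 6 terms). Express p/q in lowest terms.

Start with 1.
1 + 1/(1/1) = 1 + 1/1 = 2/1
1 + 1/(2/1) = 1 + 1/2 = 3/2
1 + 1/(3/2) = 1 + 2/3 = 5/3
1 + 1/(5/3) = 1 + 3/5 = 8/5
1 + 1/(8/5) = 1 + 5/8 = 13/8

13/8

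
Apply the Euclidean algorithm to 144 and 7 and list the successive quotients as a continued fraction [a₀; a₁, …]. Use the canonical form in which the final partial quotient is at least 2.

Run the Euclidean algorithm, recording each quotient:
144 ÷ 7 → quotient 20, remainder 4
7 ÷ 4 → quotient 1, remainder 3
4 ÷ 3 → quotient 1, remainder 1
3 ÷ 1 → quotient 3, remainder 0

[20; 1, 1, 3]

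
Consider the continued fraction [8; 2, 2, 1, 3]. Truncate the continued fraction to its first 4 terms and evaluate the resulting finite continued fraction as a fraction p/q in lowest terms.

a_0 = 8: 8/1
a_1 = 2: 17/2
a_2 = 2: 42/5
a_3 = 1: 59/7

59/7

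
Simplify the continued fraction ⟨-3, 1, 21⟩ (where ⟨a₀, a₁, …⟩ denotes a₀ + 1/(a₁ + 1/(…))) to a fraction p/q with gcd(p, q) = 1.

-45/22

Work from the innermost term outward:
Start with 21.
1 + 1/(21/1) = 1 + 1/21 = 22/21
-3 + 1/(22/21) = -3 + 21/22 = -45/22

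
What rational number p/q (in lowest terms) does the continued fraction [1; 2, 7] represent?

Start with 7.
2 + 1/(7/1) = 2 + 1/7 = 15/7
1 + 1/(15/7) = 1 + 7/15 = 22/15

22/15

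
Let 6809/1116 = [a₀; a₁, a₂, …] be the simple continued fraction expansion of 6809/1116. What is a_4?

⌊6809/1116⌋ = 6, remainder 113
⌊1116/113⌋ = 9, remainder 99
⌊113/99⌋ = 1, remainder 14
⌊99/14⌋ = 7, remainder 1
⌊14/1⌋ = 14, remainder 0

14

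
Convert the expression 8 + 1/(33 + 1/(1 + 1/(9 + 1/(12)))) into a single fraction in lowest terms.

32937/4102

Start with 12.
9 + 1/(12/1) = 9 + 1/12 = 109/12
1 + 1/(109/12) = 1 + 12/109 = 121/109
33 + 1/(121/109) = 33 + 109/121 = 4102/121
8 + 1/(4102/121) = 8 + 121/4102 = 32937/4102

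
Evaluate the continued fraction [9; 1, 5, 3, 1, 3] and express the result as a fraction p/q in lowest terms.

925/94

Start with 3.
1 + 1/(3/1) = 1 + 1/3 = 4/3
3 + 1/(4/3) = 3 + 3/4 = 15/4
5 + 1/(15/4) = 5 + 4/15 = 79/15
1 + 1/(79/15) = 1 + 15/79 = 94/79
9 + 1/(94/79) = 9 + 79/94 = 925/94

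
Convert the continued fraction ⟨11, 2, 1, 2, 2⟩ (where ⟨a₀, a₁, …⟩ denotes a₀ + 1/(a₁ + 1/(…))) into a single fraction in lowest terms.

216/19

Collapse the nested fraction from the inside out:
Start with 2.
2 + 1/(2/1) = 2 + 1/2 = 5/2
1 + 1/(5/2) = 1 + 2/5 = 7/5
2 + 1/(7/5) = 2 + 5/7 = 19/7
11 + 1/(19/7) = 11 + 7/19 = 216/19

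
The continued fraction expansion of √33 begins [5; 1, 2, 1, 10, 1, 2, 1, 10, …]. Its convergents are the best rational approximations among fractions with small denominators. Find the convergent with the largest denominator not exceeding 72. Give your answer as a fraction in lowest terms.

270/47

a_0 = 5: 5/1  (≤ bound)
a_1 = 1: 6/1  (≤ bound)
a_2 = 2: 17/3  (≤ bound)
a_3 = 1: 23/4  (≤ bound)
a_4 = 10: 247/43  (≤ bound)
a_5 = 1: 270/47  (≤ bound)
a_6 = 2: 787/137  (> 72, stop)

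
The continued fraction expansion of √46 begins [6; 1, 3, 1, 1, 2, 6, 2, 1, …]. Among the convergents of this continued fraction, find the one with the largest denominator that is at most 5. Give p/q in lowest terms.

34/5

a_0 = 6: 6/1  (≤ bound)
a_1 = 1: 7/1  (≤ bound)
a_2 = 3: 27/4  (≤ bound)
a_3 = 1: 34/5  (≤ bound)
a_4 = 1: 61/9  (> 5, stop)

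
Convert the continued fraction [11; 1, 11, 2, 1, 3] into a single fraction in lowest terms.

Work from the innermost term outward:
Start with 3.
1 + 1/(3/1) = 1 + 1/3 = 4/3
2 + 1/(4/3) = 2 + 3/4 = 11/4
11 + 1/(11/4) = 11 + 4/11 = 125/11
1 + 1/(125/11) = 1 + 11/125 = 136/125
11 + 1/(136/125) = 11 + 125/136 = 1621/136

1621/136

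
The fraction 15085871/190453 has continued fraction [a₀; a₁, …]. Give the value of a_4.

46

Run the Euclidean algorithm, recording each quotient:
⌊15085871/190453⌋ = 79, remainder 40084
⌊190453/40084⌋ = 4, remainder 30117
⌊40084/30117⌋ = 1, remainder 9967
⌊30117/9967⌋ = 3, remainder 216
⌊9967/216⌋ = 46, remainder 31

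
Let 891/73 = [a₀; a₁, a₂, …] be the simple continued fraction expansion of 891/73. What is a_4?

⌊891/73⌋ = 12, remainder 15
⌊73/15⌋ = 4, remainder 13
⌊15/13⌋ = 1, remainder 2
⌊13/2⌋ = 6, remainder 1
⌊2/1⌋ = 2, remainder 0

2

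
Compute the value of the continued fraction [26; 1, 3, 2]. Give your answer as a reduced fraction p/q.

241/9

Starting at the tail and folding back:
Start with 2.
3 + 1/(2/1) = 3 + 1/2 = 7/2
1 + 1/(7/2) = 1 + 2/7 = 9/7
26 + 1/(9/7) = 26 + 7/9 = 241/9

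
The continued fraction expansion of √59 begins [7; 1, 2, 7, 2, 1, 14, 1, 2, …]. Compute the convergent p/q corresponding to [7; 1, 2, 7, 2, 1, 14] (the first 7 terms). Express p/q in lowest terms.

7781/1013

Start with 14.
1 + 1/(14/1) = 1 + 1/14 = 15/14
2 + 1/(15/14) = 2 + 14/15 = 44/15
7 + 1/(44/15) = 7 + 15/44 = 323/44
2 + 1/(323/44) = 2 + 44/323 = 690/323
1 + 1/(690/323) = 1 + 323/690 = 1013/690
7 + 1/(1013/690) = 7 + 690/1013 = 7781/1013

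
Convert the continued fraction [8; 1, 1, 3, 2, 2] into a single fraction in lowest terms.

334/39

a_0 = 8: 8/1
a_1 = 1: 9/1
a_2 = 1: 17/2
a_3 = 3: 60/7
a_4 = 2: 137/16
a_5 = 2: 334/39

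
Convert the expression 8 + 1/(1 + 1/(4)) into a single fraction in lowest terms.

Start with 4.
1 + 1/(4/1) = 1 + 1/4 = 5/4
8 + 1/(5/4) = 8 + 4/5 = 44/5

44/5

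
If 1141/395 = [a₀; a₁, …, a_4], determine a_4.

⌊1141/395⌋ = 2, remainder 351
⌊395/351⌋ = 1, remainder 44
⌊351/44⌋ = 7, remainder 43
⌊44/43⌋ = 1, remainder 1
⌊43/1⌋ = 43, remainder 0

43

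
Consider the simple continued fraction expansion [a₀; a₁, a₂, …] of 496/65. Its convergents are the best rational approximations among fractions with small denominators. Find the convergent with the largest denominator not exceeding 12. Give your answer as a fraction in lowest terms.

61/8

List convergents until the denominator exceeds the bound:
a_0 = 7: 7/1  (≤ bound)
a_1 = 1: 8/1  (≤ bound)
a_2 = 1: 15/2  (≤ bound)
a_3 = 1: 23/3  (≤ bound)
a_4 = 2: 61/8  (≤ bound)
a_5 = 2: 145/19  (> 12, stop)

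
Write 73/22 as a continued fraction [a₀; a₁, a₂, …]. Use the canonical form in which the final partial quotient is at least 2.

73 = 3·22 + 7, so a_0 = 3
22 = 3·7 + 1, so a_1 = 3
7 = 7·1 + 0, so a_2 = 7

[3; 3, 7]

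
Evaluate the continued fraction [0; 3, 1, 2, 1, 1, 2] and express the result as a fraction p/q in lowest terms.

18/67

Start with 2.
1 + 1/(2/1) = 1 + 1/2 = 3/2
1 + 1/(3/2) = 1 + 2/3 = 5/3
2 + 1/(5/3) = 2 + 3/5 = 13/5
1 + 1/(13/5) = 1 + 5/13 = 18/13
3 + 1/(18/13) = 3 + 13/18 = 67/18
0 + 1/(67/18) = 0 + 18/67 = 18/67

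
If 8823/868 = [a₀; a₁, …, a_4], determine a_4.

3

⌊8823/868⌋ = 10, remainder 143
⌊868/143⌋ = 6, remainder 10
⌊143/10⌋ = 14, remainder 3
⌊10/3⌋ = 3, remainder 1
⌊3/1⌋ = 3, remainder 0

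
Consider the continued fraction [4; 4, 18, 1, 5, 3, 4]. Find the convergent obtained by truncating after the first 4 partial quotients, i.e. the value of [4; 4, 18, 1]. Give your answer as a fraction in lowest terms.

Starting at the tail and folding back:
Start with 1.
18 + 1/(1/1) = 18 + 1/1 = 19/1
4 + 1/(19/1) = 4 + 1/19 = 77/19
4 + 1/(77/19) = 4 + 19/77 = 327/77

327/77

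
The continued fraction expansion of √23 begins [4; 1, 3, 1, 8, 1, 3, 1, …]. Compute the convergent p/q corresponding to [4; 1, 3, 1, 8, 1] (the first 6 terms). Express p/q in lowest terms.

Start with 1.
8 + 1/(1/1) = 8 + 1/1 = 9/1
1 + 1/(9/1) = 1 + 1/9 = 10/9
3 + 1/(10/9) = 3 + 9/10 = 39/10
1 + 1/(39/10) = 1 + 10/39 = 49/39
4 + 1/(49/39) = 4 + 39/49 = 235/49

235/49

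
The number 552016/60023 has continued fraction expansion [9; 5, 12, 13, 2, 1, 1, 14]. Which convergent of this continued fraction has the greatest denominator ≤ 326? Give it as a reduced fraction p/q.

a_0 = 9: 9/1  (≤ bound)
a_1 = 5: 46/5  (≤ bound)
a_2 = 12: 561/61  (≤ bound)
a_3 = 13: 7339/798  (> 326, stop)

561/61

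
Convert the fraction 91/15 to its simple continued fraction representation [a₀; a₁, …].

[6; 15]

91 ÷ 15 → quotient 6, remainder 1
15 ÷ 1 → quotient 15, remainder 0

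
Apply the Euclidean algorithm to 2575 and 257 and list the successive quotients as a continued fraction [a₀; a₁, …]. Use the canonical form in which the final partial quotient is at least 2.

2575 ÷ 257 → quotient 10, remainder 5
257 ÷ 5 → quotient 51, remainder 2
5 ÷ 2 → quotient 2, remainder 1
2 ÷ 1 → quotient 2, remainder 0

[10; 51, 2, 2]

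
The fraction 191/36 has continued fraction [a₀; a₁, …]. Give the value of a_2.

Apply division with remainder until the remainder is 0:
⌊191/36⌋ = 5, remainder 11
⌊36/11⌋ = 3, remainder 3
⌊11/3⌋ = 3, remainder 2

3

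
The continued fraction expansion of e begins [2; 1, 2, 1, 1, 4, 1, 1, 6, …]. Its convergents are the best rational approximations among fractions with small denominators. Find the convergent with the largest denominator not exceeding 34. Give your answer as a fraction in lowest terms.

87/32

List convergents until the denominator exceeds the bound:
a_0 = 2: 2/1  (≤ bound)
a_1 = 1: 3/1  (≤ bound)
a_2 = 2: 8/3  (≤ bound)
a_3 = 1: 11/4  (≤ bound)
a_4 = 1: 19/7  (≤ bound)
a_5 = 4: 87/32  (≤ bound)
a_6 = 1: 106/39  (> 34, stop)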